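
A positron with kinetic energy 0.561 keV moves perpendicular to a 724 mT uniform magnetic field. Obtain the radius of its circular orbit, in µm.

Convert the energy: K = 0.561 keV = 8.98×10^-17 J.
v = √(2K/m) = √(2·8.98×10^-17/9.11×10^-31) = 1.40×10^7 m/s.
r = mv/(qB) = (9.11×10^-31)(1.40×10^7) / [(1×1.60×10^-19)(0.724)] = 1.10×10^-4 m.

r ≈ 110 µm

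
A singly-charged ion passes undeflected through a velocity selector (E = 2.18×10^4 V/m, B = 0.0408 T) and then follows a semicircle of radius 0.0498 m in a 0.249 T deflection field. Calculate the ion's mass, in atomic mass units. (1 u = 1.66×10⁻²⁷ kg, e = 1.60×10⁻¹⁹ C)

v = E/B₁ = 5.34×10^5 m/s.
From r = mv/(qB₂), m = qB₂r/v = (1×1.60×10^-19)(0.249)(0.0498) / (5.34×10^5) = 3.71×10^-27 kg.
In atomic mass units: m = 3.71×10^-27 / 1.66×10^-27 = 2.24 u.

m ≈ 2.24 u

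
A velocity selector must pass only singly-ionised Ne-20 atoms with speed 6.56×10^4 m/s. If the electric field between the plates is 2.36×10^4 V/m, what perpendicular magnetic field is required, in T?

B ≈ 0.360 T

qE = qvB ⇒ B = E/v = (2.36×10^4) / (6.56×10^4) = 0.360 T.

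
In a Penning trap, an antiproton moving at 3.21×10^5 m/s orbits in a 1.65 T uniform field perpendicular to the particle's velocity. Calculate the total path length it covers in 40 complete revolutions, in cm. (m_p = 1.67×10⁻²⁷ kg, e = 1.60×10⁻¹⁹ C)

L ≈ 51.0 cm

r = mv/(qB) = 2.03×10^-3 m, so one revolution covers 2πr = 0.0128 m.
In 40 revolutions: L = 40·2πr = 0.510 m.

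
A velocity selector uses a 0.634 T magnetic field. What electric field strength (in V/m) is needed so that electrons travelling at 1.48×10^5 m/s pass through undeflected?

E ≈ 9.38×10^4 V/m

qE = qvB ⇒ E = vB = (1.48×10^5)(0.634) = 9.38×10^4 V/m.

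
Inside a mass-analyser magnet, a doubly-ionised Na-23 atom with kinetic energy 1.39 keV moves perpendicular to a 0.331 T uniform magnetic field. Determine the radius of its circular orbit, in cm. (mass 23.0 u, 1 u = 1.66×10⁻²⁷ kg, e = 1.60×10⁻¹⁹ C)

r ≈ 3.89 cm

Convert the energy: K = 1.39 keV = 2.22×10^-16 J.
v = √(2K/m) = √(2·2.22×10^-16/3.82×10^-26) = 1.08×10^5 m/s.
r = mv/(qB) = (3.82×10^-26)(1.08×10^5) / [(2×1.60×10^-19)(0.331)] = 0.0389 m.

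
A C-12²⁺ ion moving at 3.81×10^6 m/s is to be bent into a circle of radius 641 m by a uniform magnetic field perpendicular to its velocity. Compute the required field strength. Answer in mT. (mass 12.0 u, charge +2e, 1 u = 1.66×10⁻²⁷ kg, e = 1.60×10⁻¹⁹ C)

B ≈ 0.370 mT

qvB = mv²/r gives B = mv/(qr).
B = (1.99×10^-26)(3.81×10^6) / [(2×1.60×10^-19)(641)] = 3.70×10^-4 T.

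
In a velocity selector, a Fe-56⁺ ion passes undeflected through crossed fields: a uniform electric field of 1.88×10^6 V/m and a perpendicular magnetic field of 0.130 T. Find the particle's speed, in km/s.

For zero net force, qE = qvB, so v = E/B.
v = (1.88×10^6) / (0.130) = 1.45×10^7 m/s.

v ≈ 14500 km/s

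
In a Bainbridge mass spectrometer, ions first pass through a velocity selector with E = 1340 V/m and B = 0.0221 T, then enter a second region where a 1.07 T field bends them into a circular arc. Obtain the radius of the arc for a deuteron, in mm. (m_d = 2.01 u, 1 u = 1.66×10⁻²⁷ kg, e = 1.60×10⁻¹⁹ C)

r ≈ 1.18 mm

The selector passes v = E/B = 1340/0.0221 = 6.06×10^4 m/s.
In the deflection region, r = mv/(qB₂) = (3.34×10^-27)(6.06×10^4) / [(1×1.60×10^-19)(1.07)] = 1.18×10^-3 m.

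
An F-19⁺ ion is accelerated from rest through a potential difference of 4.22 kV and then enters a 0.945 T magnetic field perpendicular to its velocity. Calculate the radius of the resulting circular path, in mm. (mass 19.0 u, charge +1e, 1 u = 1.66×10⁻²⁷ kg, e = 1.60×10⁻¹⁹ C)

r ≈ 43.2 mm

The kinetic energy gained is K = qV = (1×1.60×10^-19)(4220) = 6.75×10^-16 J.
v = √(2K/m) = 2.07×10^5 m/s.
r = mv/(qB) = (3.15×10^-26)(2.07×10^5) / [(1×1.60×10^-19)(0.945)] = 0.0432 m.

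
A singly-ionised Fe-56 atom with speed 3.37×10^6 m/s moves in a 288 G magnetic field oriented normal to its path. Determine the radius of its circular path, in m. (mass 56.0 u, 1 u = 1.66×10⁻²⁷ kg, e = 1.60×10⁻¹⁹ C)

The magnetic force provides the centripetal force: qvB = mv²/r, so r = mv/(qB).
r = (9.30×10^-26 kg)(3.37×10^6 m/s) / [(1×1.60×10^-19 C)(0.0288 T)] = 68.0 m.

r ≈ 68.0 m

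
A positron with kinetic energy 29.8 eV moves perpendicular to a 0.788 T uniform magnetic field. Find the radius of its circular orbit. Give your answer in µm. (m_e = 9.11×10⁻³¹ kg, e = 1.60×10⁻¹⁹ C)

Convert the energy: K = 29.8 eV = 4.77×10^-18 J.
v = √(2K/m) = √(2·4.77×10^-18/9.11×10^-31) = 3.24×10^6 m/s.
r = mv/(qB) = (9.11×10^-31)(3.24×10^6) / [(1×1.60×10^-19)(0.788)] = 2.34×10^-5 m.

r ≈ 23.4 µm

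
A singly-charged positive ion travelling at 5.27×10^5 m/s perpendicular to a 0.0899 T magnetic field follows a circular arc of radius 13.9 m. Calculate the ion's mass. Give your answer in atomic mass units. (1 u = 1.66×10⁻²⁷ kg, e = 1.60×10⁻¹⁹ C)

qvB = mv²/r ⇒ m = qBr/v.
m = (1×1.60×10^-19)(0.0899)(13.9) / (5.27×10^5) = 3.79×10^-25 kg = 229 u.

m ≈ 229 u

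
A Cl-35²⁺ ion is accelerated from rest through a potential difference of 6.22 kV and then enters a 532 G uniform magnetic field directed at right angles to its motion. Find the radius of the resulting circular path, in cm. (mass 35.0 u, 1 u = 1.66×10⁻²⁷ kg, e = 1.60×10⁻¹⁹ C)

r ≈ 89.3 cm

The kinetic energy gained is K = qV = (2×1.60×10^-19)(6220) = 1.99×10^-15 J.
v = √(2K/m) = 2.62×10^5 m/s.
r = mv/(qB) = (5.81×10^-26)(2.62×10^5) / [(2×1.60×10^-19)(0.0532)] = 0.893 m.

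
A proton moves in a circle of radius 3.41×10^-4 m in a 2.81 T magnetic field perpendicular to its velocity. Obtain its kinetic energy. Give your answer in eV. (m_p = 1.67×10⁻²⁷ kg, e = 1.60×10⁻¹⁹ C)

K ≈ 44.0 eV

v = qBr/m = (1×1.60×10^-19)(2.81)(3.41×10^-4) / (1.67×10^-27) = 9.18×10^4 m/s.
K = ½mv² = 0.5·(1.67×10^-27)·(9.18×10^4)² = 7.04×10^-18 J = 44.0 eV.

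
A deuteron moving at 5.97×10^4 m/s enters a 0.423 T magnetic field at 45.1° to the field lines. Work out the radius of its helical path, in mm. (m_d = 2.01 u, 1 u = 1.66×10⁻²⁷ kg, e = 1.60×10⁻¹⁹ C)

Only the perpendicular component v⊥ = v sin45.1° = 4.23×10^4 m/s is bent by the field.
r = m v⊥ /(qB) = (3.34×10^-27)(4.23×10^4) / [(1×1.60×10^-19)(0.423)] = 2.08×10^-3 m.

r ≈ 2.08 mm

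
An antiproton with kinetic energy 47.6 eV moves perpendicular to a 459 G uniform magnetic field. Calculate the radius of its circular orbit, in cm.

Convert the energy: K = 47.6 eV = 7.62×10^-18 J.
v = √(2K/m) = √(2·7.62×10^-18/1.67×10^-27) = 9.55×10^4 m/s.
r = mv/(qB) = (1.67×10^-27)(9.55×10^4) / [(1×1.60×10^-19)(0.0459)] = 0.0217 m.

r ≈ 2.17 cm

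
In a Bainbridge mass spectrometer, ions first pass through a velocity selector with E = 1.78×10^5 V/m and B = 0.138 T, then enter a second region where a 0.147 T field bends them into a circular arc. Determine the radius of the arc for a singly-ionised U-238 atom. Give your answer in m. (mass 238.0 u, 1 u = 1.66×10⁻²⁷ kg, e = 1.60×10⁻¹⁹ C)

The selector passes v = E/B = 1.78×10^5/0.138 = 1.29×10^6 m/s.
In the deflection region, r = mv/(qB₂) = (3.95×10^-25)(1.29×10^6) / [(1×1.60×10^-19)(0.147)] = 21.7 m.

r ≈ 21.7 m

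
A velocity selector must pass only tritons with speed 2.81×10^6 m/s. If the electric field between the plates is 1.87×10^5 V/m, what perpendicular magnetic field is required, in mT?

B ≈ 66.5 mT

qE = qvB ⇒ B = E/v = (1.87×10^5) / (2.81×10^6) = 0.0665 T.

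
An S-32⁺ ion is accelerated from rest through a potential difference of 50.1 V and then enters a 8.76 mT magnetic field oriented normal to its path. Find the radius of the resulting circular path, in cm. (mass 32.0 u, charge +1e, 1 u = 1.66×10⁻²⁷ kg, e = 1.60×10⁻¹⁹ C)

The kinetic energy gained is K = qV = (1×1.60×10^-19)(50.1) = 8.02×10^-18 J.
v = √(2K/m) = 1.74×10^4 m/s.
r = mv/(qB) = (5.31×10^-26)(1.74×10^4) / [(1×1.60×10^-19)(8.76×10^-3)] = 0.658 m.

r ≈ 65.8 cm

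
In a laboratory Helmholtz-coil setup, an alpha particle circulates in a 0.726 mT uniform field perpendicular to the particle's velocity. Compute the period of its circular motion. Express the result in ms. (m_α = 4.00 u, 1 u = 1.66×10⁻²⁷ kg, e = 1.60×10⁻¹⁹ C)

The cyclotron period is independent of speed: T = 2πm/(qB).
T = 2π(6.64×10^-27) / [(2×1.60×10^-19)(7.26×10^-4)] = 1.80×10^-4 s.

T ≈ 0.180 ms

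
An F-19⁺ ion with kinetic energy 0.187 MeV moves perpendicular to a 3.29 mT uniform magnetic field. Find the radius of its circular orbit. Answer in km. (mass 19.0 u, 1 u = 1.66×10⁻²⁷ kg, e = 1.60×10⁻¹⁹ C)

Convert the energy: K = 0.187 MeV = 2.99×10^-14 J.
v = √(2K/m) = √(2·2.99×10^-14/3.15×10^-26) = 1.38×10^6 m/s.
r = mv/(qB) = (3.15×10^-26)(1.38×10^6) / [(1×1.60×10^-19)(3.29×10^-3)] = 82.5 m.

r ≈ 0.0825 km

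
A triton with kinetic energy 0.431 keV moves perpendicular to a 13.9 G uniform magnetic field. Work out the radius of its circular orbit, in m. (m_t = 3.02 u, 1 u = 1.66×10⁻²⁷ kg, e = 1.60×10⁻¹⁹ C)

r ≈ 3.74 m

Convert the energy: K = 0.431 keV = 6.90×10^-17 J.
v = √(2K/m) = √(2·6.90×10^-17/5.01×10^-27) = 1.66×10^5 m/s.
r = mv/(qB) = (5.01×10^-27)(1.66×10^5) / [(1×1.60×10^-19)(1.39×10^-3)] = 3.74 m.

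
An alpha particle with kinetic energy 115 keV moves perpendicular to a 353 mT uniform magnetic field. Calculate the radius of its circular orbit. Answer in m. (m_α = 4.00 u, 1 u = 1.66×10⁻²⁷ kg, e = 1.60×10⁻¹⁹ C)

Convert the energy: K = 115 keV = 1.84×10^-14 J.
v = √(2K/m) = √(2·1.84×10^-14/6.64×10^-27) = 2.35×10^6 m/s.
r = mv/(qB) = (6.64×10^-27)(2.35×10^6) / [(2×1.60×10^-19)(0.353)] = 0.138 m.

r ≈ 0.138 m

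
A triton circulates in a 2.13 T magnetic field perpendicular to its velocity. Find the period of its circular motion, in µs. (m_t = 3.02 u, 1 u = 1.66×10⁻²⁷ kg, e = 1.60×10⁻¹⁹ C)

T ≈ 0.0924 µs

The cyclotron period is independent of speed: T = 2πm/(qB).
T = 2π(5.01×10^-27) / [(1×1.60×10^-19)(2.13)] = 9.24×10^-8 s.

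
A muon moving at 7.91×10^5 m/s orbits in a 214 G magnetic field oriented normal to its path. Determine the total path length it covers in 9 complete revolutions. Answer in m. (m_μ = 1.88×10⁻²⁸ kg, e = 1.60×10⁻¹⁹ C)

L ≈ 2.46 m

r = mv/(qB) = 0.0434 m, so one revolution covers 2πr = 0.273 m.
In 9 revolutions: L = 9·2πr = 2.46 m.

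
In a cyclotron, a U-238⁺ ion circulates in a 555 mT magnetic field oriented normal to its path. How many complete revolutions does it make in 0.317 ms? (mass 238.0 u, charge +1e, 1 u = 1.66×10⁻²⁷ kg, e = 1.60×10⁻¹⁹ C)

N = 11

T = 2πm/(qB) = 2π(3.9508×10^-25) / [(1×1.60×10^-19)(0.555)] = 2.7955×10^-5 s.
N = t/T = 3.17×10^-4 / 2.7955×10^-5 ≈ 11.34, so 11 complete revolutions.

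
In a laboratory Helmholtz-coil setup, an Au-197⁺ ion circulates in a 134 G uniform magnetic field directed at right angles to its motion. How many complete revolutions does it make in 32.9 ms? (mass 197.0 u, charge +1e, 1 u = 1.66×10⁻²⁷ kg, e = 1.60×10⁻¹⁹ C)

N = 34

T = 2πm/(qB) = 2π(3.2702×10^-25) / [(1×1.60×10^-19)(0.0134)] = 9.5836×10^-4 s.
N = t/T = 0.0329 / 9.5836×10^-4 ≈ 34.33, so 34 complete revolutions.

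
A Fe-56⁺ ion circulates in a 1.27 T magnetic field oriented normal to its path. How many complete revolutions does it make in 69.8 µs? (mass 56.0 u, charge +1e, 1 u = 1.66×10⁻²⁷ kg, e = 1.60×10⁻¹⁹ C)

N = 24

T = 2πm/(qB) = 2π(9.296×10^-26) / [(1×1.60×10^-19)(1.27)] = 2.8744×10^-6 s.
N = t/T = 6.98×10^-5 / 2.8744×10^-6 ≈ 24.28, so 24 complete revolutions.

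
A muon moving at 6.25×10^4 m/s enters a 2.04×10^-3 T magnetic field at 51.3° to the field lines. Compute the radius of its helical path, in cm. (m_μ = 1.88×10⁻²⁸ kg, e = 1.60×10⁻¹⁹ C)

Only the perpendicular component v⊥ = v sin51.3° = 4.88×10^4 m/s is bent by the field.
r = m v⊥ /(qB) = (1.88×10^-28)(4.88×10^4) / [(1×1.60×10^-19)(2.04×10^-3)] = 0.0281 m.

r ≈ 2.81 cm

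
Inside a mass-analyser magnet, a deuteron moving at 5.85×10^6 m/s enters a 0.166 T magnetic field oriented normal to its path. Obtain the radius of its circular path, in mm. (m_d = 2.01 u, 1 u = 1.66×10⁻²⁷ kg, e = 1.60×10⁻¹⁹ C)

r ≈ 735 mm

The magnetic force provides the centripetal force: qvB = mv²/r, so r = mv/(qB).
r = (3.34×10^-27 kg)(5.85×10^6 m/s) / [(1×1.60×10^-19 C)(0.166 T)] = 0.735 m.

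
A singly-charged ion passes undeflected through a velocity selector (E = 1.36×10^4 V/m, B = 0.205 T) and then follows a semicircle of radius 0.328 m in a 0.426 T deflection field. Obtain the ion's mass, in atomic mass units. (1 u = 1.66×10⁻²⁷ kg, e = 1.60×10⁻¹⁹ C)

v = E/B₁ = 6.63×10^4 m/s.
From r = mv/(qB₂), m = qB₂r/v = (1×1.60×10^-19)(0.426)(0.328) / (6.63×10^4) = 3.37×10^-25 kg.
In atomic mass units: m = 3.37×10^-25 / 1.66×10^-27 = 203 u.

m ≈ 203 u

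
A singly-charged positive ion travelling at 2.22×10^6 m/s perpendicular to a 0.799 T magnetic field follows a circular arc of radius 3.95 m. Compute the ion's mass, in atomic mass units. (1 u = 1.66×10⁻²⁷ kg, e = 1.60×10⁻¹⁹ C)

qvB = mv²/r ⇒ m = qBr/v.
m = (1×1.60×10^-19)(0.799)(3.95) / (2.22×10^6) = 2.27×10^-25 kg = 137 u.

m ≈ 137 u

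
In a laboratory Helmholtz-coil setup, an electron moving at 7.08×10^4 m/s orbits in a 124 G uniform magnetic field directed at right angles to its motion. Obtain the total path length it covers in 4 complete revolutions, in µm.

L ≈ 817 µm

r = mv/(qB) = 3.25×10^-5 m, so one revolution covers 2πr = 2.04×10^-4 m.
In 4 revolutions: L = 4·2πr = 8.17×10^-4 m.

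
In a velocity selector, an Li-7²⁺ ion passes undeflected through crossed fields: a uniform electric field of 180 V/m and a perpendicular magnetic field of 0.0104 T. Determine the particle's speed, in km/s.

v ≈ 17.3 km/s

For zero net force, qE = qvB, so v = E/B.
v = (180) / (0.0104) = 1.73×10^4 m/s.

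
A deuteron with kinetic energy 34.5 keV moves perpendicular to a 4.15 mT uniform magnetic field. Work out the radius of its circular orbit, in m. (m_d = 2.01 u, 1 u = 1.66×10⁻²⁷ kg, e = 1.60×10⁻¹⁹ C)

r ≈ 9.14 m

Convert the energy: K = 34.5 keV = 5.52×10^-15 J.
v = √(2K/m) = √(2·5.52×10^-15/3.34×10^-27) = 1.82×10^6 m/s.
r = mv/(qB) = (3.34×10^-27)(1.82×10^6) / [(1×1.60×10^-19)(4.15×10^-3)] = 9.14 m.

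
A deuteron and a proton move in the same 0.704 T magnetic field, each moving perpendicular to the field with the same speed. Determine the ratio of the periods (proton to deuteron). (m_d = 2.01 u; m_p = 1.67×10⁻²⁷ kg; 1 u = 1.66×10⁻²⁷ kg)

ratio ≈ 0.501

T = 2πm/(qB) is independent of speed, so T₂/T₁ = (m₂/q₂)/(m₁/q₁).
T_{proton}/T_{deuteron} = (1.67×10^-27/1e) / (3.34×10^-27/1e) = 0.501.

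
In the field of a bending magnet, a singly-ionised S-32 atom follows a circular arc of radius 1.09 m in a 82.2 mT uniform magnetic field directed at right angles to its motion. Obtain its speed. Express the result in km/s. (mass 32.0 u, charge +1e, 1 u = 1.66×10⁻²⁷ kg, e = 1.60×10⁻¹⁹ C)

v ≈ 270 km/s

From qvB = mv²/r, v = qBr/m.
v = (1×1.60×10^-19)(0.0822)(1.09) / (5.31×10^-26) = 2.70×10^5 m/s.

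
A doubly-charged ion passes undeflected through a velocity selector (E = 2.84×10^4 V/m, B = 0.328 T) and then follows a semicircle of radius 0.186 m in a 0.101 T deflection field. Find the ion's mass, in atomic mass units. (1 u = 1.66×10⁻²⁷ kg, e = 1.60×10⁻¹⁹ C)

v = E/B₁ = 8.66×10^4 m/s.
From r = mv/(qB₂), m = qB₂r/v = (2×1.60×10^-19)(0.101)(0.186) / (8.66×10^4) = 6.94×10^-26 kg.
In atomic mass units: m = 6.94×10^-26 / 1.66×10^-27 = 41.8 u.

m ≈ 41.8 u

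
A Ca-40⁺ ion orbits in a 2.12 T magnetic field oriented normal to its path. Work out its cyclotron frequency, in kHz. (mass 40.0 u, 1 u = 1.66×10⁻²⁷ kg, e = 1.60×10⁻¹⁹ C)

f = qB/(2πm) = (1×1.60×10^-19)(2.12) / [2π(6.64×10^-26)] = 8.13×10^5 Hz.

f ≈ 813 kHz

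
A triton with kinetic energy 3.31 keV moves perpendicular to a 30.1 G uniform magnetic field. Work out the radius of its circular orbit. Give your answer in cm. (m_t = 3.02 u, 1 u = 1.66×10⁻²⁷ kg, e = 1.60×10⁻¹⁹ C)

Convert the energy: K = 3.31 keV = 5.30×10^-16 J.
v = √(2K/m) = √(2·5.30×10^-16/5.01×10^-27) = 4.60×10^5 m/s.
r = mv/(qB) = (5.01×10^-27)(4.60×10^5) / [(1×1.60×10^-19)(3.01×10^-3)] = 4.78 m.

r ≈ 478 cm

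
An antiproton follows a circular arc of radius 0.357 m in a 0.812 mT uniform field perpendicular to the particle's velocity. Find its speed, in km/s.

From qvB = mv²/r, v = qBr/m.
v = (1×1.60×10^-19)(8.12×10^-4)(0.357) / (1.67×10^-27) = 2.78×10^4 m/s.

v ≈ 27.8 km/s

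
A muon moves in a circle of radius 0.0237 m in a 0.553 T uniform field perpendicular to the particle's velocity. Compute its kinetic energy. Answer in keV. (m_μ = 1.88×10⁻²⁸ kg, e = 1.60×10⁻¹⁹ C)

K ≈ 73.1 keV

v = qBr/m = (1×1.60×10^-19)(0.553)(0.0237) / (1.88×10^-28) = 1.12×10^7 m/s.
K = ½mv² = 0.5·(1.88×10^-28)·(1.12×10^7)² = 1.17×10^-14 J = 73.1 keV.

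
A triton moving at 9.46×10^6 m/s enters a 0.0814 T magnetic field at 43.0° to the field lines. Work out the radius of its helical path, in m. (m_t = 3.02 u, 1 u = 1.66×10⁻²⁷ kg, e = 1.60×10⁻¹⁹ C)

r ≈ 2.48 m

Only the perpendicular component v⊥ = v sin43.0° = 6.45×10^6 m/s is bent by the field.
r = m v⊥ /(qB) = (5.01×10^-27)(6.45×10^6) / [(1×1.60×10^-19)(0.0814)] = 2.48 m.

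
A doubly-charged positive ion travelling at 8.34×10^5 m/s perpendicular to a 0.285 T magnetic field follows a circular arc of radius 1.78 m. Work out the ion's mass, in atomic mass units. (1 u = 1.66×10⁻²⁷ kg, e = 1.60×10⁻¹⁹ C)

qvB = mv²/r ⇒ m = qBr/v.
m = (2×1.60×10^-19)(0.285)(1.78) / (8.34×10^5) = 1.95×10^-25 kg = 117 u.

m ≈ 117 u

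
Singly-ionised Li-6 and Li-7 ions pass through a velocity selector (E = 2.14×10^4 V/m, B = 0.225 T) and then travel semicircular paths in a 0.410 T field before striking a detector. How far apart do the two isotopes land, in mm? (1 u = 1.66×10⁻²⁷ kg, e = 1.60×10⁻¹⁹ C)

Δd ≈ 4.81 mm

Both emerge at v = E/B₁ = 9.51×10^4 m/s.
r = mv/(qB₂), so r₁ = 0.01444 m and r₂ = 0.01685 m, giving Δr = 2.41×10^-3 m.
After a semicircle each ion lands a diameter 2r from the entry slit, so the separation is 2Δr = 4.81×10^-3 m.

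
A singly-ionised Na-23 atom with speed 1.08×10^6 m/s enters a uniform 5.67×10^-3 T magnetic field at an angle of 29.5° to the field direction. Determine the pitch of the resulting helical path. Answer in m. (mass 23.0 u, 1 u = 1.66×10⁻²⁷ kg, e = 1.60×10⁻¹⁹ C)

The velocity component along B is v∥ = v cos29.5° = 9.40×10^5 m/s.
The cyclotron period T = 2πm/(qB) = 2.64×10^-4 s is set by m, q, B alone.
Pitch = v∥·T = (9.40×10^5)(2.64×10^-4) = 249 m.

pitch ≈ 249 m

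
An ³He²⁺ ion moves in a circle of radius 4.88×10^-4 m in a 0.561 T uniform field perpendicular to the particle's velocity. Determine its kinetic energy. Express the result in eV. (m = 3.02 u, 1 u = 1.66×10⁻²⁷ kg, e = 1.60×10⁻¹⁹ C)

v = qBr/m = (2×1.60×10^-19)(0.561)(4.88×10^-4) / (5.01×10^-27) = 1.75×10^4 m/s.
K = ½mv² = 0.5·(5.01×10^-27)·(1.75×10^4)² = 7.65×10^-19 J = 4.78 eV.

K ≈ 4.78 eV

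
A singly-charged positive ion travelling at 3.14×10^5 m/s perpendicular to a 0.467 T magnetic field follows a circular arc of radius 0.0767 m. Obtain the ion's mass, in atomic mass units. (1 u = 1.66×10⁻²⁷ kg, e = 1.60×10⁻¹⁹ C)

qvB = mv²/r ⇒ m = qBr/v.
m = (1×1.60×10^-19)(0.467)(0.0767) / (3.14×10^5) = 1.83×10^-26 kg = 11.0 u.

m ≈ 11.0 u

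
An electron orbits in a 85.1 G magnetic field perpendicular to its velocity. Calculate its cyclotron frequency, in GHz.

f ≈ 0.238 GHz

f = qB/(2πm) = (1×1.60×10^-19)(8.51×10^-3) / [2π(9.11×10^-31)] = 2.38×10^8 Hz.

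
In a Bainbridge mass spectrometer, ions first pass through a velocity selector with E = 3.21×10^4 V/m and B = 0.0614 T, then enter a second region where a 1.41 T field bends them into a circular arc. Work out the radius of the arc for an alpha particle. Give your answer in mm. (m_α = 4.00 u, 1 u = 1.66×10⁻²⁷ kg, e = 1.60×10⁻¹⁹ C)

r ≈ 7.69 mm

The selector passes v = E/B = 3.21×10^4/0.0614 = 5.23×10^5 m/s.
In the deflection region, r = mv/(qB₂) = (6.64×10^-27)(5.23×10^5) / [(2×1.60×10^-19)(1.41)] = 7.69×10^-3 m.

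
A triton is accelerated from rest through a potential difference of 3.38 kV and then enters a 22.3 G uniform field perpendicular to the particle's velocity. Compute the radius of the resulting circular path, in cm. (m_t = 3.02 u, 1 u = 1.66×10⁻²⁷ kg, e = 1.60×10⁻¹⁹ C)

The kinetic energy gained is K = qV = (1×1.60×10^-19)(3380) = 5.41×10^-16 J.
v = √(2K/m) = 4.64×10^5 m/s.
r = mv/(qB) = (5.01×10^-27)(4.64×10^5) / [(1×1.60×10^-19)(2.23×10^-3)] = 6.53 m.

r ≈ 653 cm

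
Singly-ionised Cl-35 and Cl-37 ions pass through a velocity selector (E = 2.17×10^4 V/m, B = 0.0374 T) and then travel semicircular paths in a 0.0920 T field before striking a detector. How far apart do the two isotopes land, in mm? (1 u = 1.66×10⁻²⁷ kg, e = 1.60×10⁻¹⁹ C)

Δd ≈ 262 mm

Both emerge at v = E/B₁ = 5.80×10^5 m/s.
r = mv/(qB₂), so r₁ = 2.290 m and r₂ = 2.421 m, giving Δr = 0.131 m.
After a semicircle each ion lands a diameter 2r from the entry slit, so the separation is 2Δr = 0.262 m.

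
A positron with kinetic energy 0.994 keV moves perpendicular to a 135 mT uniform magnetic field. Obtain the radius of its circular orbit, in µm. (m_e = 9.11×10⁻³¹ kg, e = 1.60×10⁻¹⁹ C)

r ≈ 788 µm

Convert the energy: K = 0.994 keV = 1.59×10^-16 J.
v = √(2K/m) = √(2·1.59×10^-16/9.11×10^-31) = 1.87×10^7 m/s.
r = mv/(qB) = (9.11×10^-31)(1.87×10^7) / [(1×1.60×10^-19)(0.135)] = 7.88×10^-4 m.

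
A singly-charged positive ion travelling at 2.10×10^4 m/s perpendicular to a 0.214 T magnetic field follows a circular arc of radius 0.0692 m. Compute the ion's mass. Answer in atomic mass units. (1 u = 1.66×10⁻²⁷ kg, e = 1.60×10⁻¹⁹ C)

qvB = mv²/r ⇒ m = qBr/v.
m = (1×1.60×10^-19)(0.214)(0.0692) / (2.10×10^4) = 1.13×10^-25 kg = 68.0 u.

m ≈ 68.0 u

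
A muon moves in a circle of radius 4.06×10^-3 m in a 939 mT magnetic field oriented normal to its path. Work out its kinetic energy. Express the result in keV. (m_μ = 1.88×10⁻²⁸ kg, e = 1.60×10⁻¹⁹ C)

K ≈ 6.18 keV

v = qBr/m = (1×1.60×10^-19)(0.939)(4.06×10^-3) / (1.88×10^-28) = 3.24×10^6 m/s.
K = ½mv² = 0.5·(1.88×10^-28)·(3.24×10^6)² = 9.90×10^-16 J = 6.18 keV.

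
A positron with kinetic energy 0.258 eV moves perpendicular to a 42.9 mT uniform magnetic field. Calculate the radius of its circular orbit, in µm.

Convert the energy: K = 0.258 eV = 4.13×10^-20 J.
v = √(2K/m) = √(2·4.13×10^-20/9.11×10^-31) = 3.01×10^5 m/s.
r = mv/(qB) = (9.11×10^-31)(3.01×10^5) / [(1×1.60×10^-19)(0.0429)] = 4.00×10^-5 m.

r ≈ 40.0 µm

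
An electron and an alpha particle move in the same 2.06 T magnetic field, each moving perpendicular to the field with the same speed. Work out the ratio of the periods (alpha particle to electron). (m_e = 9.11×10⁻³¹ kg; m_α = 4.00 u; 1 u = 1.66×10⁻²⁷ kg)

ratio ≈ 3640

T = 2πm/(qB) is independent of speed, so T₂/T₁ = (m₂/q₂)/(m₁/q₁).
T_{alpha particle}/T_{electron} = (6.64×10^-27/2e) / (9.11×10^-31/1e) = 3640.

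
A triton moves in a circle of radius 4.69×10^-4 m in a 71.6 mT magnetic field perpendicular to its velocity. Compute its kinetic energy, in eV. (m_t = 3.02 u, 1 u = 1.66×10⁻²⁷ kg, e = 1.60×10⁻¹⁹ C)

K ≈ 0.0180 eV

v = qBr/m = (1×1.60×10^-19)(0.0716)(4.69×10^-4) / (5.01×10^-27) = 1070 m/s.
K = ½mv² = 0.5·(5.01×10^-27)·(1070)² = 2.88×10^-21 J = 0.0180 eV.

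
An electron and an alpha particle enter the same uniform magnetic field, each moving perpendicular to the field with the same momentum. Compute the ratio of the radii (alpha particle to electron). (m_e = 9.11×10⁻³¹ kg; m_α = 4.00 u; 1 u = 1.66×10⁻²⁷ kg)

ratio ≈ 0.500

r = p/(qB) ⇒ at equal p, r ∝ 1/q.
r_{alpha particle}/r_{electron} = 0.500.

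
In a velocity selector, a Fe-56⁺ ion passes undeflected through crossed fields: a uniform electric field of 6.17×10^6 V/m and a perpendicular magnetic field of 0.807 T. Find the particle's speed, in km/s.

v ≈ 7650 km/s

For zero net force, qE = qvB, so v = E/B.
v = (6.17×10^6) / (0.807) = 7.65×10^6 m/s.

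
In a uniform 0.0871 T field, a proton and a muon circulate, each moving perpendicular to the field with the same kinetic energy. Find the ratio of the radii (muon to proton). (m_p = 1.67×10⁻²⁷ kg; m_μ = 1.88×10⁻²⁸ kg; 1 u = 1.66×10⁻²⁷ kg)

ratio ≈ 0.336

r = √(2mK)/(qB) ⇒ at equal K, r ∝ √m/q.
r_{muon}/r_{proton} = 0.336.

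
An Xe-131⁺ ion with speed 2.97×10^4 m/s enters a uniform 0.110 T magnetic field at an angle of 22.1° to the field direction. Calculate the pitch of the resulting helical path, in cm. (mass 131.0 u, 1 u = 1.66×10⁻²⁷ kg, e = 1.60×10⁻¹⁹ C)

pitch ≈ 214 cm

The velocity component along B is v∥ = v cos22.1° = 2.75×10^4 m/s.
The cyclotron period T = 2πm/(qB) = 7.76×10^-5 s is set by m, q, B alone.
Pitch = v∥·T = (2.75×10^4)(7.76×10^-5) = 2.14 m.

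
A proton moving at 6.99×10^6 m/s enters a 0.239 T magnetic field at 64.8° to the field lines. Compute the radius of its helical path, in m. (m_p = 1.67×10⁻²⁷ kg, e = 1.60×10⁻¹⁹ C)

r ≈ 0.276 m

Only the perpendicular component v⊥ = v sin64.8° = 6.32×10^6 m/s is bent by the field.
r = m v⊥ /(qB) = (1.67×10^-27)(6.32×10^6) / [(1×1.60×10^-19)(0.239)] = 0.276 m.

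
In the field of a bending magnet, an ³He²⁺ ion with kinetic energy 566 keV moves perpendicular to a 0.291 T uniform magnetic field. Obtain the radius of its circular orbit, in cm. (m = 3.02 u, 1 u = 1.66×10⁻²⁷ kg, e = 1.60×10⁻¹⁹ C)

Convert the energy: K = 566 keV = 9.06×10^-14 J.
v = √(2K/m) = √(2·9.06×10^-14/5.01×10^-27) = 6.01×10^6 m/s.
r = mv/(qB) = (5.01×10^-27)(6.01×10^6) / [(2×1.60×10^-19)(0.291)] = 0.324 m.

r ≈ 32.4 cm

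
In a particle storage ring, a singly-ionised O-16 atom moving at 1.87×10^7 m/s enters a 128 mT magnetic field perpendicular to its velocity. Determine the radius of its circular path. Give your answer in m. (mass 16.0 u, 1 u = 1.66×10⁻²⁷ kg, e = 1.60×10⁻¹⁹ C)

The magnetic force provides the centripetal force: qvB = mv²/r, so r = mv/(qB).
r = (2.66×10^-26 kg)(1.87×10^7 m/s) / [(1×1.60×10^-19 C)(0.128 T)] = 24.3 m.

r ≈ 24.3 m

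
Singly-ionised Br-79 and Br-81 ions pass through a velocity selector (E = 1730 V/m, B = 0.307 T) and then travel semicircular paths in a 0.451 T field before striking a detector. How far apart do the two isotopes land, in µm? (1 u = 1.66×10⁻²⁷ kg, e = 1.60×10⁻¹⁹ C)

Both emerge at v = E/B₁ = 5640 m/s.
r = mv/(qB₂), so r₁ = 0.010241 m and r₂ = 0.010500 m, giving Δr = 2.59×10^-4 m.
After a semicircle each ion lands a diameter 2r from the entry slit, so the separation is 2Δr = 5.19×10^-4 m.

Δd ≈ 519 µm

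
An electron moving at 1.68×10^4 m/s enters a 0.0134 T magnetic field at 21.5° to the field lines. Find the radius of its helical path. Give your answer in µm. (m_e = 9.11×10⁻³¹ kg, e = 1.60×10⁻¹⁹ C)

Only the perpendicular component v⊥ = v sin21.5° = 6160 m/s is bent by the field.
r = m v⊥ /(qB) = (9.11×10^-31)(6160) / [(1×1.60×10^-19)(0.0134)] = 2.62×10^-6 m.

r ≈ 2.62 µm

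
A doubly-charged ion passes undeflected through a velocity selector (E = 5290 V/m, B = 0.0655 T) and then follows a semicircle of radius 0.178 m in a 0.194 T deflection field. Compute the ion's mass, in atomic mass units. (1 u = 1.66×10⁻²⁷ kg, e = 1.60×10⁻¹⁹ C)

v = E/B₁ = 8.08×10^4 m/s.
From r = mv/(qB₂), m = qB₂r/v = (2×1.60×10^-19)(0.194)(0.178) / (8.08×10^4) = 1.37×10^-25 kg.
In atomic mass units: m = 1.37×10^-25 / 1.66×10^-27 = 82.4 u.

m ≈ 82.4 u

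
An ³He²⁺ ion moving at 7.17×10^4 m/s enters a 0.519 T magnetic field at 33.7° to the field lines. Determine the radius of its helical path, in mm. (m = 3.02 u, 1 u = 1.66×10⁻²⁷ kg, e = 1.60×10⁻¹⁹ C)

Only the perpendicular component v⊥ = v sin33.7° = 3.98×10^4 m/s is bent by the field.
r = m v⊥ /(qB) = (5.01×10^-27)(3.98×10^4) / [(2×1.60×10^-19)(0.519)] = 1.20×10^-3 m.

r ≈ 1.20 mm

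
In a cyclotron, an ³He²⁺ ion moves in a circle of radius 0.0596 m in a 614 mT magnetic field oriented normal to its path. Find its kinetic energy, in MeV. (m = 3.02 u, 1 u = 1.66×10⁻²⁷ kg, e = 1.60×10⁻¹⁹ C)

K ≈ 0.0855 MeV

v = qBr/m = (2×1.60×10^-19)(0.614)(0.0596) / (5.01×10^-27) = 2.34×10^6 m/s.
K = ½mv² = 0.5·(5.01×10^-27)·(2.34×10^6)² = 1.37×10^-14 J = 0.0855 MeV.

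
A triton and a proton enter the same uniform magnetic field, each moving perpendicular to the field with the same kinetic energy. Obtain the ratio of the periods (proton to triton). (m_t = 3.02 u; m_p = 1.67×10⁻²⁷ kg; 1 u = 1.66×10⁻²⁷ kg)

T = 2πm/(qB) is independent of speed, so T₂/T₁ = (m₂/q₂)/(m₁/q₁).
T_{proton}/T_{triton} = (1.67×10^-27/1e) / (5.01×10^-27/1e) = 0.333.

ratio ≈ 0.333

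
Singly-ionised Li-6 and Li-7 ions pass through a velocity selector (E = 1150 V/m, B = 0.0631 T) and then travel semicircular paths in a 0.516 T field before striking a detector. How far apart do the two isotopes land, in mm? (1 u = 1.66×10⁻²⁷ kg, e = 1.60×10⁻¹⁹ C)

Both emerge at v = E/B₁ = 1.82×10^4 m/s.
r = mv/(qB₂), so r₁ = 2.199×10^-3 m and r₂ = 2.565×10^-3 m, giving Δr = 3.66×10^-4 m.
After a semicircle each ion lands a diameter 2r from the entry slit, so the separation is 2Δr = 7.33×10^-4 m.

Δd ≈ 0.733 mm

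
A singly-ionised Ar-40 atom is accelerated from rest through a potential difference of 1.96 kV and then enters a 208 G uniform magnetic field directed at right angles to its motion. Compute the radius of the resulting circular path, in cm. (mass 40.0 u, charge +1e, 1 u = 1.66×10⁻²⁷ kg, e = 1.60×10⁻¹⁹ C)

The kinetic energy gained is K = qV = (1×1.60×10^-19)(1960) = 3.14×10^-16 J.
v = √(2K/m) = 9.72×10^4 m/s.
r = mv/(qB) = (6.64×10^-26)(9.72×10^4) / [(1×1.60×10^-19)(0.0208)] = 1.94 m.

r ≈ 194 cm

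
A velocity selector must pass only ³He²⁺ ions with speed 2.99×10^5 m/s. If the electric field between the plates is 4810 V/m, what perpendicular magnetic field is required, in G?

B ≈ 161 G

qE = qvB ⇒ B = E/v = (4810) / (2.99×10^5) = 0.0161 T.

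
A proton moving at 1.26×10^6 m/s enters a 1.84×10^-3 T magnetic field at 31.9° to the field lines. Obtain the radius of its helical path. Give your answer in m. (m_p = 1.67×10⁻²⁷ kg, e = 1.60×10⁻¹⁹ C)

Only the perpendicular component v⊥ = v sin31.9° = 6.66×10^5 m/s is bent by the field.
r = m v⊥ /(qB) = (1.67×10^-27)(6.66×10^5) / [(1×1.60×10^-19)(1.84×10^-3)] = 3.78 m.

r ≈ 3.78 m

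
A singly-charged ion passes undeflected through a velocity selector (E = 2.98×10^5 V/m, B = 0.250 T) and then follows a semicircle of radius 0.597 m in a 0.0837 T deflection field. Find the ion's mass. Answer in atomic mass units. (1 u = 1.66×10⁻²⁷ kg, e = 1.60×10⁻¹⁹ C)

v = E/B₁ = 1.19×10^6 m/s.
From r = mv/(qB₂), m = qB₂r/v = (1×1.60×10^-19)(0.0837)(0.597) / (1.19×10^6) = 6.71×10^-27 kg.
In atomic mass units: m = 6.71×10^-27 / 1.66×10^-27 = 4.04 u.

m ≈ 4.04 u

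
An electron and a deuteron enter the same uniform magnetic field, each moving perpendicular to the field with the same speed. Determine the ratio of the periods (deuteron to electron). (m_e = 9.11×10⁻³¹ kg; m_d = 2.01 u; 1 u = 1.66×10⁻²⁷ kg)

ratio ≈ 3660

T = 2πm/(qB) is independent of speed, so T₂/T₁ = (m₂/q₂)/(m₁/q₁).
T_{deuteron}/T_{electron} = (3.34×10^-27/1e) / (9.11×10^-31/1e) = 3660.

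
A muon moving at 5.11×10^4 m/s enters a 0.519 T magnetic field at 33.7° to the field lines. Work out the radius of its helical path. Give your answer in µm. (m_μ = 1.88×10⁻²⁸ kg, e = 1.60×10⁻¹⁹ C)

Only the perpendicular component v⊥ = v sin33.7° = 2.84×10^4 m/s is bent by the field.
r = m v⊥ /(qB) = (1.88×10^-28)(2.84×10^4) / [(1×1.60×10^-19)(0.519)] = 6.42×10^-5 m.

r ≈ 64.2 µm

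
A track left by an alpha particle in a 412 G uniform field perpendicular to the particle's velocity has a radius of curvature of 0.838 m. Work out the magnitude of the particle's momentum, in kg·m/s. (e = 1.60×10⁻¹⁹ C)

p ≈ 1.10×10^-20 kg·m/s

Since qvB = mv²/r, the momentum p = mv = qBr.
p = (2×1.60×10^-19)(0.0412)(0.838) = 1.10×10^-20 kg·m/s.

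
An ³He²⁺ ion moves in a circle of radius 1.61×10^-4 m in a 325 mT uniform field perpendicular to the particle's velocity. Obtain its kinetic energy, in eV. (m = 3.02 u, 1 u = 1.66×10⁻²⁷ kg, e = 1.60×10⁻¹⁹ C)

v = qBr/m = (2×1.60×10^-19)(0.325)(1.61×10^-4) / (5.01×10^-27) = 3340 m/s.
K = ½mv² = 0.5·(5.01×10^-27)·(3340)² = 2.80×10^-20 J = 0.175 eV.

K ≈ 0.175 eV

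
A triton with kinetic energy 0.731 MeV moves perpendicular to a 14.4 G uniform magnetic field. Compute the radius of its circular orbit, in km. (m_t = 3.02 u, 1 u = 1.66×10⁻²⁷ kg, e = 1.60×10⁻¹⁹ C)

Convert the energy: K = 0.731 MeV = 1.17×10^-13 J.
v = √(2K/m) = √(2·1.17×10^-13/5.01×10^-27) = 6.83×10^6 m/s.
r = mv/(qB) = (5.01×10^-27)(6.83×10^6) / [(1×1.60×10^-19)(1.44×10^-3)] = 149 m.

r ≈ 0.149 km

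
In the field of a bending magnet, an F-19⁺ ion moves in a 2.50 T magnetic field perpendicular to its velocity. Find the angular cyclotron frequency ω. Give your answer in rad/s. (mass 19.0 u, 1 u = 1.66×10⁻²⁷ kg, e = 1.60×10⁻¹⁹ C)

ω ≈ 1.27×10^7 rad/s

ω = qB/m = (1×1.60×10^-19)(2.50) / (3.15×10^-26) = 1.27×10^7 rad/s.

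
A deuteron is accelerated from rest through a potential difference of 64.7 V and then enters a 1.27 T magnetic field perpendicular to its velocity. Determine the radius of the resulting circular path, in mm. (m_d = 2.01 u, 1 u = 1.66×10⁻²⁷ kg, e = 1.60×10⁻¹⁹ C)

The kinetic energy gained is K = qV = (1×1.60×10^-19)(64.7) = 1.04×10^-17 J.
v = √(2K/m) = 7.88×10^4 m/s.
r = mv/(qB) = (3.34×10^-27)(7.88×10^4) / [(1×1.60×10^-19)(1.27)] = 1.29×10^-3 m.

r ≈ 1.29 mm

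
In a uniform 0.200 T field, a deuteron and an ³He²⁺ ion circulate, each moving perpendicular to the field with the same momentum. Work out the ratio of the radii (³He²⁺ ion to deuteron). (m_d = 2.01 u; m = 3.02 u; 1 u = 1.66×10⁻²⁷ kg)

r = p/(qB) ⇒ at equal p, r ∝ 1/q.
r_{³He²⁺ ion}/r_{deuteron} = 0.500.

ratio ≈ 0.500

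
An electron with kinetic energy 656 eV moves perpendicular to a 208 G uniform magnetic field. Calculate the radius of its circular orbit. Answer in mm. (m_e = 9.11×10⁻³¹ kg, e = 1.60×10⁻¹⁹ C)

Convert the energy: K = 656 eV = 1.05×10^-16 J.
v = √(2K/m) = √(2·1.05×10^-16/9.11×10^-31) = 1.52×10^7 m/s.
r = mv/(qB) = (9.11×10^-31)(1.52×10^7) / [(1×1.60×10^-19)(0.0208)] = 4.16×10^-3 m.

r ≈ 4.16 mm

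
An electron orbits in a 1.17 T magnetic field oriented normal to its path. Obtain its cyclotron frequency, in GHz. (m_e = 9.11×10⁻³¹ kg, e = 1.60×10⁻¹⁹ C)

f ≈ 32.7 GHz

f = qB/(2πm) = (1×1.60×10^-19)(1.17) / [2π(9.11×10^-31)] = 3.27×10^10 Hz.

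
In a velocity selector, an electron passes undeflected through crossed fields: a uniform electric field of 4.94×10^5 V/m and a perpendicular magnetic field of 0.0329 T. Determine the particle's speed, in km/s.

For zero net force, qE = qvB, so v = E/B.
v = (4.94×10^5) / (0.0329) = 1.50×10^7 m/s.

v ≈ 15000 km/s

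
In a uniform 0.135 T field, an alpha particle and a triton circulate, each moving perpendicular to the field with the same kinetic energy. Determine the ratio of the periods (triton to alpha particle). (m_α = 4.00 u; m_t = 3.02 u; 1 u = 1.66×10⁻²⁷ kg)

ratio ≈ 1.51

T = 2πm/(qB) is independent of speed, so T₂/T₁ = (m₂/q₂)/(m₁/q₁).
T_{triton}/T_{alpha particle} = (5.01×10^-27/1e) / (6.64×10^-27/2e) = 1.51.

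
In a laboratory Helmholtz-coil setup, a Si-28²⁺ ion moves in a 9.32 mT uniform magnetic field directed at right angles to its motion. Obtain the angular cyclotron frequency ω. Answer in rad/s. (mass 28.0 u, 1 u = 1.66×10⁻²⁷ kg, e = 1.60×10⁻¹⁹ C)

ω ≈ 6.42×10^4 rad/s

ω = qB/m = (2×1.60×10^-19)(9.32×10^-3) / (4.65×10^-26) = 6.42×10^4 rad/s.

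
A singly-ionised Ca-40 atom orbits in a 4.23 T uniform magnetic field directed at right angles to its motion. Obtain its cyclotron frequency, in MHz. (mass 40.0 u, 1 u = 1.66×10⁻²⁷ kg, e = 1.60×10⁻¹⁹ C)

f ≈ 1.62 MHz

f = qB/(2πm) = (1×1.60×10^-19)(4.23) / [2π(6.64×10^-26)] = 1.62×10^6 Hz.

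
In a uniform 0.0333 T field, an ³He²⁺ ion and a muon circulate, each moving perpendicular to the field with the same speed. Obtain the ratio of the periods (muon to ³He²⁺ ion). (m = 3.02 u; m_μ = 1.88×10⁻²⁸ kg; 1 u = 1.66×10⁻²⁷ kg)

T = 2πm/(qB) is independent of speed, so T₂/T₁ = (m₂/q₂)/(m₁/q₁).
T_{muon}/T_{³He²⁺ ion} = (1.88×10^-28/1e) / (5.01×10^-27/2e) = 0.0750.

ratio ≈ 0.0750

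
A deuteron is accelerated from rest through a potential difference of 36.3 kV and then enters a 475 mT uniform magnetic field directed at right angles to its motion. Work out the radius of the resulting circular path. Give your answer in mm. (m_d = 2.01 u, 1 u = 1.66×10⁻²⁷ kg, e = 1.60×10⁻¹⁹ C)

r ≈ 81.9 mm

The kinetic energy gained is K = qV = (1×1.60×10^-19)(3.63×10^4) = 5.81×10^-15 J.
v = √(2K/m) = 1.87×10^6 m/s.
r = mv/(qB) = (3.34×10^-27)(1.87×10^6) / [(1×1.60×10^-19)(0.475)] = 0.0819 m.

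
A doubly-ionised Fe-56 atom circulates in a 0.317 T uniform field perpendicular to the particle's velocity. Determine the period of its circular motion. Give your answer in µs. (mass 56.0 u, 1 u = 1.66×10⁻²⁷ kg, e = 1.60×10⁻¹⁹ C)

T ≈ 5.76 µs

The cyclotron period is independent of speed: T = 2πm/(qB).
T = 2π(9.30×10^-26) / [(2×1.60×10^-19)(0.317)] = 5.76×10^-6 s.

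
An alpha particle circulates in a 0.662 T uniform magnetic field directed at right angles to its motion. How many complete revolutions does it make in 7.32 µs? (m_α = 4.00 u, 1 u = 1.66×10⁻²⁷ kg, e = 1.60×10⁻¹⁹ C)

T = 2πm/(qB) = 2π(6.64×10^-27) / [(2×1.60×10^-19)(0.662)] = 1.9694×10^-7 s.
N = t/T = 7.32×10^-6 / 1.9694×10^-7 ≈ 37.17, so 37 complete revolutions.

N = 37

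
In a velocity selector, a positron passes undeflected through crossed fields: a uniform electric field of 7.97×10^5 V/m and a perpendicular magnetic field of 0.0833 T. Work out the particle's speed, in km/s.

For zero net force, qE = qvB, so v = E/B.
v = (7.97×10^5) / (0.0833) = 9.57×10^6 m/s.

v ≈ 9570 km/s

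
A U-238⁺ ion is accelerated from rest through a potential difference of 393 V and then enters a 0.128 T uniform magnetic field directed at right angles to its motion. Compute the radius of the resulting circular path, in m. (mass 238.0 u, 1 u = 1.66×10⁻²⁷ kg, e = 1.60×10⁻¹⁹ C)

r ≈ 0.344 m

The kinetic energy gained is K = qV = (1×1.60×10^-19)(393) = 6.29×10^-17 J.
v = √(2K/m) = 1.78×10^4 m/s.
r = mv/(qB) = (3.95×10^-25)(1.78×10^4) / [(1×1.60×10^-19)(0.128)] = 0.344 m.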